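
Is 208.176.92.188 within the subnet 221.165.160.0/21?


Subnet network: 221.165.160.0
Test IP AND mask: 208.176.88.0
No, 208.176.92.188 is not in 221.165.160.0/21


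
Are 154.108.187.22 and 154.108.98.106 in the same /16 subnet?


Mask: 255.255.0.0
154.108.187.22 AND mask = 154.108.0.0
154.108.98.106 AND mask = 154.108.0.0
Yes, same subnet (154.108.0.0)


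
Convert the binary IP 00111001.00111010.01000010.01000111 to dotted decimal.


00111001 = 57
00111010 = 58
01000010 = 66
01000111 = 71
IP: 57.58.66.71


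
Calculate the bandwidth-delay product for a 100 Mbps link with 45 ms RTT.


BDP = bandwidth * RTT
= 100 Mbps * 45 ms
= 100 * 1e6 * 45 / 1000 bits
= 4500000 bits
= 562500 bytes
= 549.3164 KB
BDP = 4500000 bits (562500 bytes)


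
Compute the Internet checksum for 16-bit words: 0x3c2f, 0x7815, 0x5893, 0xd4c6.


Sum all words (with carry folding):
+ 0x3c2f = 0x3c2f
+ 0x7815 = 0xb444
+ 0x5893 = 0x0cd8
+ 0xd4c6 = 0xe19e
One's complement: ~0xe19e
Checksum = 0x1e61


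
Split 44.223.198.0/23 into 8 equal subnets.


New prefix = 23 + 3 = 26
Each subnet has 64 addresses
  44.223.198.0/26
  44.223.198.64/26
  44.223.198.128/26
  44.223.198.192/26
  44.223.199.0/26
  44.223.199.64/26
  44.223.199.128/26
  44.223.199.192/26
Subnets: 44.223.198.0/26, 44.223.198.64/26, 44.223.198.128/26, 44.223.198.192/26, 44.223.199.0/26, 44.223.199.64/26, 44.223.199.128/26, 44.223.199.192/26


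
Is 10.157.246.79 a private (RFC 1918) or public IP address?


RFC 1918 private ranges:
  10.0.0.0/8 (10.0.0.0 - 10.255.255.255)
  172.16.0.0/12 (172.16.0.0 - 172.31.255.255)
  192.168.0.0/16 (192.168.0.0 - 192.168.255.255)
Private (in 10.0.0.0/8)


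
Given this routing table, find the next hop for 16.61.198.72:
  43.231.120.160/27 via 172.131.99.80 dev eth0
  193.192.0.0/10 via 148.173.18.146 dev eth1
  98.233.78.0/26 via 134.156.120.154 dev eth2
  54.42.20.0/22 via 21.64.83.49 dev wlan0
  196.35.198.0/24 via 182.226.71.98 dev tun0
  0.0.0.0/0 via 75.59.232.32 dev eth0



Longest prefix match for 16.61.198.72:
  /27 43.231.120.160: no
  /10 193.192.0.0: no
  /26 98.233.78.0: no
  /22 54.42.20.0: no
  /24 196.35.198.0: no
  /0 0.0.0.0: MATCH
Selected: next-hop 75.59.232.32 via eth0 (matched /0)


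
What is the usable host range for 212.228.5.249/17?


Network: 212.228.0.0
Broadcast: 212.228.127.255
First usable = network + 1
Last usable = broadcast - 1
Range: 212.228.0.1 to 212.228.127.254


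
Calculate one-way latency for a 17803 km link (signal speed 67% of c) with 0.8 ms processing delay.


Speed = 0.67 * 3e5 km/s = 201000 km/s
Propagation delay = 17803 / 201000 = 0.0886 s = 88.5721 ms
Processing delay = 0.8 ms
Total one-way latency = 89.3721 ms


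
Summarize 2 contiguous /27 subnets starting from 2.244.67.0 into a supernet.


Original prefix: /27
Number of subnets: 2 = 2^1
New prefix = 27 - 1 = 26
Supernet: 2.244.67.0/26


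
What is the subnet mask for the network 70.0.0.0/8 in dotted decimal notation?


/8 means 8 network bits, 24 host bits
Binary: 11111111000000000000000000000000
Mask: 255.0.0.0


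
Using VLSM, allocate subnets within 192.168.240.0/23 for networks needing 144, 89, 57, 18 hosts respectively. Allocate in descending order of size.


144 hosts -> /24 (254 usable): 192.168.240.0/24
89 hosts -> /25 (126 usable): 192.168.241.0/25
57 hosts -> /26 (62 usable): 192.168.241.128/26
18 hosts -> /27 (30 usable): 192.168.241.192/27
Allocation: 192.168.240.0/24 (144 hosts, 254 usable); 192.168.241.0/25 (89 hosts, 126 usable); 192.168.241.128/26 (57 hosts, 62 usable); 192.168.241.192/27 (18 hosts, 30 usable)


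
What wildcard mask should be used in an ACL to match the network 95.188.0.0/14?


Subnet mask: 255.252.0.0
Wildcard = 255.255.255.255 - subnet mask
255 - 255 = 0
255 - 252 = 3
255 - 0 = 255
255 - 0 = 255
Wildcard: 0.3.255.255


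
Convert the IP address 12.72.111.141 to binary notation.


12 = 00001100
72 = 01001000
111 = 01101111
141 = 10001101
Binary: 00001100.01001000.01101111.10001101


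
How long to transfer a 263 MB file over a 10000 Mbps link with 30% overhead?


Effective throughput = 10000 * (1 - 30/100) = 7000 Mbps
File size in Mb = 263 * 8 = 2104 Mb
Time = 2104 / 7000
Time = 0.3006 seconds


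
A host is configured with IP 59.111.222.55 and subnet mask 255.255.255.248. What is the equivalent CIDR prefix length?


Binary: 11111111.11111111.11111111.11111000
Count leading 1s
Prefix: /29


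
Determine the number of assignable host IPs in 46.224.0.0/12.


Host bits = 32 - 12 = 20
Total addresses = 2^20 = 1048576
Usable = total - 2 (network and broadcast)
Usable hosts: 1048574


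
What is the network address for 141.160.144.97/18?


IP:   10001101.10100000.10010000.01100001
Mask: 11111111.11111111.11000000.00000000
AND operation:
Net:  10001101.10100000.10000000.00000000
Network: 141.160.128.0/18


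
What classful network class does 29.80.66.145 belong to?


First octet: 29
Binary: 00011101
0xxxxxxx -> Class A (1-126)
Class A, default mask 255.0.0.0 (/8)


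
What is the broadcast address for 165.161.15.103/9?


Network: 165.128.0.0/9
Host bits = 23
Set all host bits to 1:
Broadcast: 165.255.255.255


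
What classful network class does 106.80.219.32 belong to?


First octet: 106
Binary: 01101010
0xxxxxxx -> Class A (1-126)
Class A, default mask 255.0.0.0 (/8)


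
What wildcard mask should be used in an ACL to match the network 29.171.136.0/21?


Subnet mask: 255.255.248.0
Wildcard = 255.255.255.255 - subnet mask
255 - 255 = 0
255 - 255 = 0
255 - 248 = 7
255 - 0 = 255
Wildcard: 0.0.7.255


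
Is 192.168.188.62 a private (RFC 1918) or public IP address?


RFC 1918 private ranges:
  10.0.0.0/8 (10.0.0.0 - 10.255.255.255)
  172.16.0.0/12 (172.16.0.0 - 172.31.255.255)
  192.168.0.0/16 (192.168.0.0 - 192.168.255.255)
Private (in 192.168.0.0/16)


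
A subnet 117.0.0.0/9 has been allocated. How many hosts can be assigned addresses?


Host bits = 32 - 9 = 23
Total addresses = 2^23 = 8388608
Usable = total - 2 (network and broadcast)
Usable hosts: 8388606


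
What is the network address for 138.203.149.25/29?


IP:   10001010.11001011.10010101.00011001
Mask: 11111111.11111111.11111111.11111000
AND operation:
Net:  10001010.11001011.10010101.00011000
Network: 138.203.149.24/29


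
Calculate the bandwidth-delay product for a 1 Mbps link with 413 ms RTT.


BDP = bandwidth * RTT
= 1 Mbps * 413 ms
= 1 * 1e6 * 413 / 1000 bits
= 413000 bits
= 51625 bytes
= 50.415 KB
BDP = 413000 bits (51625 bytes)


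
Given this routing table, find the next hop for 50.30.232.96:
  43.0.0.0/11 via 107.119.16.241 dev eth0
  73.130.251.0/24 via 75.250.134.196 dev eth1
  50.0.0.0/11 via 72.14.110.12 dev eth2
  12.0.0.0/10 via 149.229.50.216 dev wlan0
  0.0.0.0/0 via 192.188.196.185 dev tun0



Longest prefix match for 50.30.232.96:
  /11 43.0.0.0: no
  /24 73.130.251.0: no
  /11 50.0.0.0: MATCH
  /10 12.0.0.0: no
  /0 0.0.0.0: MATCH
Selected: next-hop 72.14.110.12 via eth2 (matched /11)


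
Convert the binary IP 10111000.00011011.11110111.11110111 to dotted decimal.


10111000 = 184
00011011 = 27
11110111 = 247
11110111 = 247
IP: 184.27.247.247


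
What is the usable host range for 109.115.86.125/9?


Network: 109.0.0.0
Broadcast: 109.127.255.255
First usable = network + 1
Last usable = broadcast - 1
Range: 109.0.0.1 to 109.127.255.254


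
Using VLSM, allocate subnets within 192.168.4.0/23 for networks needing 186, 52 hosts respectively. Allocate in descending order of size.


186 hosts -> /24 (254 usable): 192.168.4.0/24
52 hosts -> /26 (62 usable): 192.168.5.0/26
Allocation: 192.168.4.0/24 (186 hosts, 254 usable); 192.168.5.0/26 (52 hosts, 62 usable)


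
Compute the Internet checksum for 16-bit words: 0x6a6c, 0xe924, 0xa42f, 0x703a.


Sum all words (with carry folding):
+ 0x6a6c = 0x6a6c
+ 0xe924 = 0x5391
+ 0xa42f = 0xf7c0
+ 0x703a = 0x67fb
One's complement: ~0x67fb
Checksum = 0x9804


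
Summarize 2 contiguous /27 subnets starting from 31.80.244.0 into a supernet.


Original prefix: /27
Number of subnets: 2 = 2^1
New prefix = 27 - 1 = 26
Supernet: 31.80.244.0/26


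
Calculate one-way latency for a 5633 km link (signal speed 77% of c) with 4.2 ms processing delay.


Speed = 0.77 * 3e5 km/s = 231000 km/s
Propagation delay = 5633 / 231000 = 0.0244 s = 24.3853 ms
Processing delay = 4.2 ms
Total one-way latency = 28.5853 ms


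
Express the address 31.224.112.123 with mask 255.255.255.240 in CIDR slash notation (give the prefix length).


Binary: 11111111.11111111.11111111.11110000
Count leading 1s
Prefix: /28


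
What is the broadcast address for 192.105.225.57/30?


Network: 192.105.225.56/30
Host bits = 2
Set all host bits to 1:
Broadcast: 192.105.225.59


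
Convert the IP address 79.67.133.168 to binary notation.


79 = 01001111
67 = 01000011
133 = 10000101
168 = 10101000
Binary: 01001111.01000011.10000101.10101000


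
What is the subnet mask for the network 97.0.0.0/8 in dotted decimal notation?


/8 means 8 network bits, 24 host bits
Binary: 11111111000000000000000000000000
Mask: 255.0.0.0


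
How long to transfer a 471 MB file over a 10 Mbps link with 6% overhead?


Effective throughput = 10 * (1 - 6/100) = 9.4 Mbps
File size in Mb = 471 * 8 = 3768 Mb
Time = 3768 / 9.4
Time = 400.8511 seconds


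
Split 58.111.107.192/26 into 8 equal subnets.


New prefix = 26 + 3 = 29
Each subnet has 8 addresses
  58.111.107.192/29
  58.111.107.200/29
  58.111.107.208/29
  58.111.107.216/29
  58.111.107.224/29
  58.111.107.232/29
  58.111.107.240/29
  58.111.107.248/29
Subnets: 58.111.107.192/29, 58.111.107.200/29, 58.111.107.208/29, 58.111.107.216/29, 58.111.107.224/29, 58.111.107.232/29, 58.111.107.240/29, 58.111.107.248/29


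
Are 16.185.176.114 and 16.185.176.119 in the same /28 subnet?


Mask: 255.255.255.240
16.185.176.114 AND mask = 16.185.176.112
16.185.176.119 AND mask = 16.185.176.112
Yes, same subnet (16.185.176.112)


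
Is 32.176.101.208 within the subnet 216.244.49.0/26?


Subnet network: 216.244.49.0
Test IP AND mask: 32.176.101.192
No, 32.176.101.208 is not in 216.244.49.0/26


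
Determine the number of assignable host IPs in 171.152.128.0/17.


Host bits = 32 - 17 = 15
Total addresses = 2^15 = 32768
Usable = total - 2 (network and broadcast)
Usable hosts: 32766


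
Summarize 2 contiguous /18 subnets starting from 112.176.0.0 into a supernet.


Original prefix: /18
Number of subnets: 2 = 2^1
New prefix = 18 - 1 = 17
Supernet: 112.176.0.0/17


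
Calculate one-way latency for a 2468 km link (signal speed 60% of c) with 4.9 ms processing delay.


Speed = 0.6 * 3e5 km/s = 180000 km/s
Propagation delay = 2468 / 180000 = 0.0137 s = 13.7111 ms
Processing delay = 4.9 ms
Total one-way latency = 18.6111 ms


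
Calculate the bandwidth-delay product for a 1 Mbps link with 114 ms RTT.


BDP = bandwidth * RTT
= 1 Mbps * 114 ms
= 1 * 1e6 * 114 / 1000 bits
= 114000 bits
= 14250 bytes
= 13.916 KB
BDP = 114000 bits (14250 bytes)


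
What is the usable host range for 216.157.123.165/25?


Network: 216.157.123.128
Broadcast: 216.157.123.255
First usable = network + 1
Last usable = broadcast - 1
Range: 216.157.123.129 to 216.157.123.254


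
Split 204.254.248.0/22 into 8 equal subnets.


New prefix = 22 + 3 = 25
Each subnet has 128 addresses
  204.254.248.0/25
  204.254.248.128/25
  204.254.249.0/25
  204.254.249.128/25
  204.254.250.0/25
  204.254.250.128/25
  204.254.251.0/25
  204.254.251.128/25
Subnets: 204.254.248.0/25, 204.254.248.128/25, 204.254.249.0/25, 204.254.249.128/25, 204.254.250.0/25, 204.254.250.128/25, 204.254.251.0/25, 204.254.251.128/25


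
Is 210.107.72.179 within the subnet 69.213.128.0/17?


Subnet network: 69.213.128.0
Test IP AND mask: 210.107.0.0
No, 210.107.72.179 is not in 69.213.128.0/17


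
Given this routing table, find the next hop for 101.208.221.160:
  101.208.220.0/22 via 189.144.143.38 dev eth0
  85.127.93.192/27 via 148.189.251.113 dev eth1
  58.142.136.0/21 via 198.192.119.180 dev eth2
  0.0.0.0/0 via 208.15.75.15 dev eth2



Longest prefix match for 101.208.221.160:
  /22 101.208.220.0: MATCH
  /27 85.127.93.192: no
  /21 58.142.136.0: no
  /0 0.0.0.0: MATCH
Selected: next-hop 189.144.143.38 via eth0 (matched /22)


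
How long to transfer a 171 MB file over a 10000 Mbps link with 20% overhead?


Effective throughput = 10000 * (1 - 20/100) = 8000 Mbps
File size in Mb = 171 * 8 = 1368 Mb
Time = 1368 / 8000
Time = 0.171 seconds


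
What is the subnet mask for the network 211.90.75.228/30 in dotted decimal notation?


/30 means 30 network bits, 2 host bits
Binary: 11111111111111111111111111111100
Mask: 255.255.255.252


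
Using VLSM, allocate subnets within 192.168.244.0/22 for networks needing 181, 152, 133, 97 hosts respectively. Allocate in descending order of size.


181 hosts -> /24 (254 usable): 192.168.244.0/24
152 hosts -> /24 (254 usable): 192.168.245.0/24
133 hosts -> /24 (254 usable): 192.168.246.0/24
97 hosts -> /25 (126 usable): 192.168.247.0/25
Allocation: 192.168.244.0/24 (181 hosts, 254 usable); 192.168.245.0/24 (152 hosts, 254 usable); 192.168.246.0/24 (133 hosts, 254 usable); 192.168.247.0/25 (97 hosts, 126 usable)


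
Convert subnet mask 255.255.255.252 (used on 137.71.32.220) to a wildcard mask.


Subnet mask: 255.255.255.252
Wildcard = 255.255.255.255 - subnet mask
255 - 255 = 0
255 - 255 = 0
255 - 255 = 0
255 - 252 = 3
Wildcard: 0.0.0.3


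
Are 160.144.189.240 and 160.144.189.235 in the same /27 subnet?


Mask: 255.255.255.224
160.144.189.240 AND mask = 160.144.189.224
160.144.189.235 AND mask = 160.144.189.224
Yes, same subnet (160.144.189.224)


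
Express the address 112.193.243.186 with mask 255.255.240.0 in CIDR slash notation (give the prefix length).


Binary: 11111111.11111111.11110000.00000000
Count leading 1s
Prefix: /20


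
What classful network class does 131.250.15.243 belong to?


First octet: 131
Binary: 10000011
10xxxxxx -> Class B (128-191)
Class B, default mask 255.255.0.0 (/16)


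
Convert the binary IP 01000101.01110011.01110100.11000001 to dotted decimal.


01000101 = 69
01110011 = 115
01110100 = 116
11000001 = 193
IP: 69.115.116.193


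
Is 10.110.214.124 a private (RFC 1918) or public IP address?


RFC 1918 private ranges:
  10.0.0.0/8 (10.0.0.0 - 10.255.255.255)
  172.16.0.0/12 (172.16.0.0 - 172.31.255.255)
  192.168.0.0/16 (192.168.0.0 - 192.168.255.255)
Private (in 10.0.0.0/8)


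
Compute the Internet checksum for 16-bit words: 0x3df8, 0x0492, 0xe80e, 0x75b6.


Sum all words (with carry folding):
+ 0x3df8 = 0x3df8
+ 0x0492 = 0x428a
+ 0xe80e = 0x2a99
+ 0x75b6 = 0xa04f
One's complement: ~0xa04f
Checksum = 0x5fb0


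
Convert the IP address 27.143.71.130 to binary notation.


27 = 00011011
143 = 10001111
71 = 01000111
130 = 10000010
Binary: 00011011.10001111.01000111.10000010


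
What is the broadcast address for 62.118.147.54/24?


Network: 62.118.147.0/24
Host bits = 8
Set all host bits to 1:
Broadcast: 62.118.147.255


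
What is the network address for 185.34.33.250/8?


IP:   10111001.00100010.00100001.11111010
Mask: 11111111.00000000.00000000.00000000
AND operation:
Net:  10111001.00000000.00000000.00000000
Network: 185.0.0.0/8


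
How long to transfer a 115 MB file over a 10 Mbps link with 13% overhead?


Effective throughput = 10 * (1 - 13/100) = 8.7 Mbps
File size in Mb = 115 * 8 = 920 Mb
Time = 920 / 8.7
Time = 105.7471 seconds


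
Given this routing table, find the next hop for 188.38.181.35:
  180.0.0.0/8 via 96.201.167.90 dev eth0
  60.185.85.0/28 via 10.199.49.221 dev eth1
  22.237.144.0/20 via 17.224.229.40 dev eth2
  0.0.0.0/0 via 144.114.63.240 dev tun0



Longest prefix match for 188.38.181.35:
  /8 180.0.0.0: no
  /28 60.185.85.0: no
  /20 22.237.144.0: no
  /0 0.0.0.0: MATCH
Selected: next-hop 144.114.63.240 via tun0 (matched /0)


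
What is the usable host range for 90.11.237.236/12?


Network: 90.0.0.0
Broadcast: 90.15.255.255
First usable = network + 1
Last usable = broadcast - 1
Range: 90.0.0.1 to 90.15.255.254


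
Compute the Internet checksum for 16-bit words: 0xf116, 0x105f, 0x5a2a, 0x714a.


Sum all words (with carry folding):
+ 0xf116 = 0xf116
+ 0x105f = 0x0176
+ 0x5a2a = 0x5ba0
+ 0x714a = 0xccea
One's complement: ~0xccea
Checksum = 0x3315


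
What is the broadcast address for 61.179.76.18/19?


Network: 61.179.64.0/19
Host bits = 13
Set all host bits to 1:
Broadcast: 61.179.95.255


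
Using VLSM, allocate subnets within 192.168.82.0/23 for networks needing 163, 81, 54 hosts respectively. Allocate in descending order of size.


163 hosts -> /24 (254 usable): 192.168.82.0/24
81 hosts -> /25 (126 usable): 192.168.83.0/25
54 hosts -> /26 (62 usable): 192.168.83.128/26
Allocation: 192.168.82.0/24 (163 hosts, 254 usable); 192.168.83.0/25 (81 hosts, 126 usable); 192.168.83.128/26 (54 hosts, 62 usable)


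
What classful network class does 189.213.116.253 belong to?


First octet: 189
Binary: 10111101
10xxxxxx -> Class B (128-191)
Class B, default mask 255.255.0.0 (/16)


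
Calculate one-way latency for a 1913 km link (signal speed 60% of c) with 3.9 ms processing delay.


Speed = 0.6 * 3e5 km/s = 180000 km/s
Propagation delay = 1913 / 180000 = 0.0106 s = 10.6278 ms
Processing delay = 3.9 ms
Total one-way latency = 14.5278 ms


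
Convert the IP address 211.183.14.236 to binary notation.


211 = 11010011
183 = 10110111
14 = 00001110
236 = 11101100
Binary: 11010011.10110111.00001110.11101100


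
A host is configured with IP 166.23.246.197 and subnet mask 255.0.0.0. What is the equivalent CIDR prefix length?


Binary: 11111111.00000000.00000000.00000000
Count leading 1s
Prefix: /8


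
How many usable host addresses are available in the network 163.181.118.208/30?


Host bits = 32 - 30 = 2
Total addresses = 2^2 = 4
Usable = total - 2 (network and broadcast)
Usable hosts: 2


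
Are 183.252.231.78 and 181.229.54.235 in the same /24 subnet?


Mask: 255.255.255.0
183.252.231.78 AND mask = 183.252.231.0
181.229.54.235 AND mask = 181.229.54.0
No, different subnets (183.252.231.0 vs 181.229.54.0)


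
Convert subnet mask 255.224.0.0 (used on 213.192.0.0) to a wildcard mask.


Subnet mask: 255.224.0.0
Wildcard = 255.255.255.255 - subnet mask
255 - 255 = 0
255 - 224 = 31
255 - 0 = 255
255 - 0 = 255
Wildcard: 0.31.255.255


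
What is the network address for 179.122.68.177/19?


IP:   10110011.01111010.01000100.10110001
Mask: 11111111.11111111.11100000.00000000
AND operation:
Net:  10110011.01111010.01000000.00000000
Network: 179.122.64.0/19


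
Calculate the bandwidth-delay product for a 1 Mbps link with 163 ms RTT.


BDP = bandwidth * RTT
= 1 Mbps * 163 ms
= 1 * 1e6 * 163 / 1000 bits
= 163000 bits
= 20375 bytes
= 19.8975 KB
BDP = 163000 bits (20375 bytes)


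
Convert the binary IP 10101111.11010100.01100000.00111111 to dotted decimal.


10101111 = 175
11010100 = 212
01100000 = 96
00111111 = 63
IP: 175.212.96.63


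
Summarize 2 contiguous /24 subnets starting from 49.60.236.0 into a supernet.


Original prefix: /24
Number of subnets: 2 = 2^1
New prefix = 24 - 1 = 23
Supernet: 49.60.236.0/23


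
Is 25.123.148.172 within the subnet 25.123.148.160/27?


Subnet network: 25.123.148.160
Test IP AND mask: 25.123.148.160
Yes, 25.123.148.172 is in 25.123.148.160/27


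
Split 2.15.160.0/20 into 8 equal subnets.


New prefix = 20 + 3 = 23
Each subnet has 512 addresses
  2.15.160.0/23
  2.15.162.0/23
  2.15.164.0/23
  2.15.166.0/23
  2.15.168.0/23
  2.15.170.0/23
  2.15.172.0/23
  2.15.174.0/23
Subnets: 2.15.160.0/23, 2.15.162.0/23, 2.15.164.0/23, 2.15.166.0/23, 2.15.168.0/23, 2.15.170.0/23, 2.15.172.0/23, 2.15.174.0/23


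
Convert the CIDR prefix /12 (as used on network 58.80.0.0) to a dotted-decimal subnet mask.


/12 means 12 network bits, 20 host bits
Binary: 11111111111100000000000000000000
Mask: 255.240.0.0


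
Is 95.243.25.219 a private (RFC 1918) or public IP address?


RFC 1918 private ranges:
  10.0.0.0/8 (10.0.0.0 - 10.255.255.255)
  172.16.0.0/12 (172.16.0.0 - 172.31.255.255)
  192.168.0.0/16 (192.168.0.0 - 192.168.255.255)
Public (not in any RFC 1918 range)


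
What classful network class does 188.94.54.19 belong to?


First octet: 188
Binary: 10111100
10xxxxxx -> Class B (128-191)
Class B, default mask 255.255.0.0 (/16)


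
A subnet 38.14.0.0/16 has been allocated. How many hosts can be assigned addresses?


Host bits = 32 - 16 = 16
Total addresses = 2^16 = 65536
Usable = total - 2 (network and broadcast)
Usable hosts: 65534


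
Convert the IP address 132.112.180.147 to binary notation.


132 = 10000100
112 = 01110000
180 = 10110100
147 = 10010011
Binary: 10000100.01110000.10110100.10010011


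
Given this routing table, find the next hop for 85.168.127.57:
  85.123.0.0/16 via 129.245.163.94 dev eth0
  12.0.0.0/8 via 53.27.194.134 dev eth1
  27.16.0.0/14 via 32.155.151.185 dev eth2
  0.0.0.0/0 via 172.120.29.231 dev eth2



Longest prefix match for 85.168.127.57:
  /16 85.123.0.0: no
  /8 12.0.0.0: no
  /14 27.16.0.0: no
  /0 0.0.0.0: MATCH
Selected: next-hop 172.120.29.231 via eth2 (matched /0)


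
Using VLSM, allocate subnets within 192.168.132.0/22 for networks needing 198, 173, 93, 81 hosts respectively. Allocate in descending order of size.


198 hosts -> /24 (254 usable): 192.168.132.0/24
173 hosts -> /24 (254 usable): 192.168.133.0/24
93 hosts -> /25 (126 usable): 192.168.134.0/25
81 hosts -> /25 (126 usable): 192.168.134.128/25
Allocation: 192.168.132.0/24 (198 hosts, 254 usable); 192.168.133.0/24 (173 hosts, 254 usable); 192.168.134.0/25 (93 hosts, 126 usable); 192.168.134.128/25 (81 hosts, 126 usable)


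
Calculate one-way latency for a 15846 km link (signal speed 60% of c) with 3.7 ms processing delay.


Speed = 0.6 * 3e5 km/s = 180000 km/s
Propagation delay = 15846 / 180000 = 0.088 s = 88.0333 ms
Processing delay = 3.7 ms
Total one-way latency = 91.7333 ms


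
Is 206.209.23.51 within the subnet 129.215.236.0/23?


Subnet network: 129.215.236.0
Test IP AND mask: 206.209.22.0
No, 206.209.23.51 is not in 129.215.236.0/23


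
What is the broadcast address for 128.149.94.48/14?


Network: 128.148.0.0/14
Host bits = 18
Set all host bits to 1:
Broadcast: 128.151.255.255


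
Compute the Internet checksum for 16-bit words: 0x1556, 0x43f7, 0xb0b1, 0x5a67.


Sum all words (with carry folding):
+ 0x1556 = 0x1556
+ 0x43f7 = 0x594d
+ 0xb0b1 = 0x09ff
+ 0x5a67 = 0x6466
One's complement: ~0x6466
Checksum = 0x9b99


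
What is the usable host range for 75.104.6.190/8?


Network: 75.0.0.0
Broadcast: 75.255.255.255
First usable = network + 1
Last usable = broadcast - 1
Range: 75.0.0.1 to 75.255.255.254


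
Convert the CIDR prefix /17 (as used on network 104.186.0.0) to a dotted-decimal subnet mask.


/17 means 17 network bits, 15 host bits
Binary: 11111111111111111000000000000000
Mask: 255.255.128.0


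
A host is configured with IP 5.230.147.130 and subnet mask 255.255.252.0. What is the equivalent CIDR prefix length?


Binary: 11111111.11111111.11111100.00000000
Count leading 1s
Prefix: /22


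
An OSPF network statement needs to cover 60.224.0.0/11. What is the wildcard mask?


Subnet mask: 255.224.0.0
Wildcard = 255.255.255.255 - subnet mask
255 - 255 = 0
255 - 224 = 31
255 - 0 = 255
255 - 0 = 255
Wildcard: 0.31.255.255


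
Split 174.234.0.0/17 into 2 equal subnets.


New prefix = 17 + 1 = 18
Each subnet has 16384 addresses
  174.234.0.0/18
  174.234.64.0/18
Subnets: 174.234.0.0/18, 174.234.64.0/18


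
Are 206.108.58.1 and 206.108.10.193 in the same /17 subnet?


Mask: 255.255.128.0
206.108.58.1 AND mask = 206.108.0.0
206.108.10.193 AND mask = 206.108.0.0
Yes, same subnet (206.108.0.0)


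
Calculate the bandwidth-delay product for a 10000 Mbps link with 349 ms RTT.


BDP = bandwidth * RTT
= 10000 Mbps * 349 ms
= 10000 * 1e6 * 349 / 1000 bits
= 3490000000 bits
= 436250000 bytes
= 426025.3906 KB
BDP = 3490000000 bits (436250000 bytes)


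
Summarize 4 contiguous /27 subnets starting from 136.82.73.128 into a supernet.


Original prefix: /27
Number of subnets: 4 = 2^2
New prefix = 27 - 2 = 25
Supernet: 136.82.73.128/25


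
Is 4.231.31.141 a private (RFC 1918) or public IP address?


RFC 1918 private ranges:
  10.0.0.0/8 (10.0.0.0 - 10.255.255.255)
  172.16.0.0/12 (172.16.0.0 - 172.31.255.255)
  192.168.0.0/16 (192.168.0.0 - 192.168.255.255)
Public (not in any RFC 1918 range)


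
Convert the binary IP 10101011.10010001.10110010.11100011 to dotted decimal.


10101011 = 171
10010001 = 145
10110010 = 178
11100011 = 227
IP: 171.145.178.227


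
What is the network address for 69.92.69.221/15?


IP:   01000101.01011100.01000101.11011101
Mask: 11111111.11111110.00000000.00000000
AND operation:
Net:  01000101.01011100.00000000.00000000
Network: 69.92.0.0/15


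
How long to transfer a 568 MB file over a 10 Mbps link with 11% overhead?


Effective throughput = 10 * (1 - 11/100) = 8.9 Mbps
File size in Mb = 568 * 8 = 4544 Mb
Time = 4544 / 8.9
Time = 510.5618 seconds


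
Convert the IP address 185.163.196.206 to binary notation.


185 = 10111001
163 = 10100011
196 = 11000100
206 = 11001110
Binary: 10111001.10100011.11000100.11001110


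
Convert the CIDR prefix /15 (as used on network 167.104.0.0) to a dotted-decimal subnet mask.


/15 means 15 network bits, 17 host bits
Binary: 11111111111111100000000000000000
Mask: 255.254.0.0


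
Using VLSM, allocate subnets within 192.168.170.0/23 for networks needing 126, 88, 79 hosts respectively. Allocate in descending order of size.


126 hosts -> /25 (126 usable): 192.168.170.0/25
88 hosts -> /25 (126 usable): 192.168.170.128/25
79 hosts -> /25 (126 usable): 192.168.171.0/25
Allocation: 192.168.170.0/25 (126 hosts, 126 usable); 192.168.170.128/25 (88 hosts, 126 usable); 192.168.171.0/25 (79 hosts, 126 usable)


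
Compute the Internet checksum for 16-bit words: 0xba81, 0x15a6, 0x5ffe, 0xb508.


Sum all words (with carry folding):
+ 0xba81 = 0xba81
+ 0x15a6 = 0xd027
+ 0x5ffe = 0x3026
+ 0xb508 = 0xe52e
One's complement: ~0xe52e
Checksum = 0x1ad1


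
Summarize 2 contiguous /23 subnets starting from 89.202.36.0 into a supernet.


Original prefix: /23
Number of subnets: 2 = 2^1
New prefix = 23 - 1 = 22
Supernet: 89.202.36.0/22


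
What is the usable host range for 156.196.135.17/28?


Network: 156.196.135.16
Broadcast: 156.196.135.31
First usable = network + 1
Last usable = broadcast - 1
Range: 156.196.135.17 to 156.196.135.30


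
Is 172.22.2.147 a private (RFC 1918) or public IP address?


RFC 1918 private ranges:
  10.0.0.0/8 (10.0.0.0 - 10.255.255.255)
  172.16.0.0/12 (172.16.0.0 - 172.31.255.255)
  192.168.0.0/16 (192.168.0.0 - 192.168.255.255)
Private (in 172.16.0.0/12)


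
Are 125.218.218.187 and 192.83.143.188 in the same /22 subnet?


Mask: 255.255.252.0
125.218.218.187 AND mask = 125.218.216.0
192.83.143.188 AND mask = 192.83.140.0
No, different subnets (125.218.216.0 vs 192.83.140.0)


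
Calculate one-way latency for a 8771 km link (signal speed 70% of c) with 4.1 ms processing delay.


Speed = 0.7 * 3e5 km/s = 210000 km/s
Propagation delay = 8771 / 210000 = 0.0418 s = 41.7667 ms
Processing delay = 4.1 ms
Total one-way latency = 45.8667 ms


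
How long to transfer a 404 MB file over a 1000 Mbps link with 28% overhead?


Effective throughput = 1000 * (1 - 28/100) = 720 Mbps
File size in Mb = 404 * 8 = 3232 Mb
Time = 3232 / 720
Time = 4.4889 seconds


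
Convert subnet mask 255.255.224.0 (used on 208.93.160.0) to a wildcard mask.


Subnet mask: 255.255.224.0
Wildcard = 255.255.255.255 - subnet mask
255 - 255 = 0
255 - 255 = 0
255 - 224 = 31
255 - 0 = 255
Wildcard: 0.0.31.255


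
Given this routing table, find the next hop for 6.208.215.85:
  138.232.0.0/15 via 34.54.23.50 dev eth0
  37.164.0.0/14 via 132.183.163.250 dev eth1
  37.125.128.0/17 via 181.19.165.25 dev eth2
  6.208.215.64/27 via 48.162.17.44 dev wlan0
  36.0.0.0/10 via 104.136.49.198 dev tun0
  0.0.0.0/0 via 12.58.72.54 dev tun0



Longest prefix match for 6.208.215.85:
  /15 138.232.0.0: no
  /14 37.164.0.0: no
  /17 37.125.128.0: no
  /27 6.208.215.64: MATCH
  /10 36.0.0.0: no
  /0 0.0.0.0: MATCH
Selected: next-hop 48.162.17.44 via wlan0 (matched /27)


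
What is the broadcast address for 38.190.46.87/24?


Network: 38.190.46.0/24
Host bits = 8
Set all host bits to 1:
Broadcast: 38.190.46.255


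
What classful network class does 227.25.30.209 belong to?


First octet: 227
Binary: 11100011
1110xxxx -> Class D (224-239)
Class D (multicast), default mask N/A


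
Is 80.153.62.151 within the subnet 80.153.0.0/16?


Subnet network: 80.153.0.0
Test IP AND mask: 80.153.0.0
Yes, 80.153.62.151 is in 80.153.0.0/16


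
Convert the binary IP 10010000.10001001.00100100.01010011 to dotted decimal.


10010000 = 144
10001001 = 137
00100100 = 36
01010011 = 83
IP: 144.137.36.83


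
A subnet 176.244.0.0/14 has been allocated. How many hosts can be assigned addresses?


Host bits = 32 - 14 = 18
Total addresses = 2^18 = 262144
Usable = total - 2 (network and broadcast)
Usable hosts: 262142


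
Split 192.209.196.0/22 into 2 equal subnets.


New prefix = 22 + 1 = 23
Each subnet has 512 addresses
  192.209.196.0/23
  192.209.198.0/23
Subnets: 192.209.196.0/23, 192.209.198.0/23


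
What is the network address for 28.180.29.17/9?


IP:   00011100.10110100.00011101.00010001
Mask: 11111111.10000000.00000000.00000000
AND operation:
Net:  00011100.10000000.00000000.00000000
Network: 28.128.0.0/9


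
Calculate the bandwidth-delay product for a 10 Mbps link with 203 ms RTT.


BDP = bandwidth * RTT
= 10 Mbps * 203 ms
= 10 * 1e6 * 203 / 1000 bits
= 2030000 bits
= 253750 bytes
= 247.8027 KB
BDP = 2030000 bits (253750 bytes)


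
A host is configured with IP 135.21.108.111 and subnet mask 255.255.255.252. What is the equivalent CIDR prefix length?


Binary: 11111111.11111111.11111111.11111100
Count leading 1s
Prefix: /30


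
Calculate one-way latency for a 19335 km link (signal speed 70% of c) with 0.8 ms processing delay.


Speed = 0.7 * 3e5 km/s = 210000 km/s
Propagation delay = 19335 / 210000 = 0.0921 s = 92.0714 ms
Processing delay = 0.8 ms
Total one-way latency = 92.8714 ms


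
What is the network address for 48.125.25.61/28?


IP:   00110000.01111101.00011001.00111101
Mask: 11111111.11111111.11111111.11110000
AND operation:
Net:  00110000.01111101.00011001.00110000
Network: 48.125.25.48/28


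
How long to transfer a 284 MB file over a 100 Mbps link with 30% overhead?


Effective throughput = 100 * (1 - 30/100) = 70 Mbps
File size in Mb = 284 * 8 = 2272 Mb
Time = 2272 / 70
Time = 32.4571 seconds


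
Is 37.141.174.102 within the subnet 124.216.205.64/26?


Subnet network: 124.216.205.64
Test IP AND mask: 37.141.174.64
No, 37.141.174.102 is not in 124.216.205.64/26


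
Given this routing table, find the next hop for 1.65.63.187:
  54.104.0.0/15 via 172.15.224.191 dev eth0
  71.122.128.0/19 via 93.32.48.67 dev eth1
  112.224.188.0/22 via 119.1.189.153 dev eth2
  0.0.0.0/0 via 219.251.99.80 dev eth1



Longest prefix match for 1.65.63.187:
  /15 54.104.0.0: no
  /19 71.122.128.0: no
  /22 112.224.188.0: no
  /0 0.0.0.0: MATCH
Selected: next-hop 219.251.99.80 via eth1 (matched /0)


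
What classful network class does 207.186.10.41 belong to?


First octet: 207
Binary: 11001111
110xxxxx -> Class C (192-223)
Class C, default mask 255.255.255.0 (/24)


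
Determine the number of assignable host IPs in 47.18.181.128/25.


Host bits = 32 - 25 = 7
Total addresses = 2^7 = 128
Usable = total - 2 (network and broadcast)
Usable hosts: 126


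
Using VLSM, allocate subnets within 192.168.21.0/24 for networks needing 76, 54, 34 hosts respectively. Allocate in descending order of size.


76 hosts -> /25 (126 usable): 192.168.21.0/25
54 hosts -> /26 (62 usable): 192.168.21.128/26
34 hosts -> /26 (62 usable): 192.168.21.192/26
Allocation: 192.168.21.0/25 (76 hosts, 126 usable); 192.168.21.128/26 (54 hosts, 62 usable); 192.168.21.192/26 (34 hosts, 62 usable)


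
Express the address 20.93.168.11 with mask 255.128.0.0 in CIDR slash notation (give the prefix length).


Binary: 11111111.10000000.00000000.00000000
Count leading 1s
Prefix: /9


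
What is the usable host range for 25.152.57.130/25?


Network: 25.152.57.128
Broadcast: 25.152.57.255
First usable = network + 1
Last usable = broadcast - 1
Range: 25.152.57.129 to 25.152.57.254


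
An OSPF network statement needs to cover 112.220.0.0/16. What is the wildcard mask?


Subnet mask: 255.255.0.0
Wildcard = 255.255.255.255 - subnet mask
255 - 255 = 0
255 - 255 = 0
255 - 0 = 255
255 - 0 = 255
Wildcard: 0.0.255.255


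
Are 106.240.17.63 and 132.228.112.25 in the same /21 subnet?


Mask: 255.255.248.0
106.240.17.63 AND mask = 106.240.16.0
132.228.112.25 AND mask = 132.228.112.0
No, different subnets (106.240.16.0 vs 132.228.112.0)


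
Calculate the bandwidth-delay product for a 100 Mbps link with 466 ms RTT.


BDP = bandwidth * RTT
= 100 Mbps * 466 ms
= 100 * 1e6 * 466 / 1000 bits
= 46600000 bits
= 5825000 bytes
= 5688.4766 KB
BDP = 46600000 bits (5825000 bytes)


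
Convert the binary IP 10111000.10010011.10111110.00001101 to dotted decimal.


10111000 = 184
10010011 = 147
10111110 = 190
00001101 = 13
IP: 184.147.190.13


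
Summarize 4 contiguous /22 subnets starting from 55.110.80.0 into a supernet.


Original prefix: /22
Number of subnets: 4 = 2^2
New prefix = 22 - 2 = 20
Supernet: 55.110.80.0/20


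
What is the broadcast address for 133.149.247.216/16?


Network: 133.149.0.0/16
Host bits = 16
Set all host bits to 1:
Broadcast: 133.149.255.255


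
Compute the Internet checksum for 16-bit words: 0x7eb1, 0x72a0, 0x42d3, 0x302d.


Sum all words (with carry folding):
+ 0x7eb1 = 0x7eb1
+ 0x72a0 = 0xf151
+ 0x42d3 = 0x3425
+ 0x302d = 0x6452
One's complement: ~0x6452
Checksum = 0x9bad


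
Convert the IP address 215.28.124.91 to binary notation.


215 = 11010111
28 = 00011100
124 = 01111100
91 = 01011011
Binary: 11010111.00011100.01111100.01011011


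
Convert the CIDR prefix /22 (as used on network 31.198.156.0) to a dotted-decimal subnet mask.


/22 means 22 network bits, 10 host bits
Binary: 11111111111111111111110000000000
Mask: 255.255.252.0


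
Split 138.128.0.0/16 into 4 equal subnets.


New prefix = 16 + 2 = 18
Each subnet has 16384 addresses
  138.128.0.0/18
  138.128.64.0/18
  138.128.128.0/18
  138.128.192.0/18
Subnets: 138.128.0.0/18, 138.128.64.0/18, 138.128.128.0/18, 138.128.192.0/18


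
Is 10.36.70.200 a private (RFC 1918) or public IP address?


RFC 1918 private ranges:
  10.0.0.0/8 (10.0.0.0 - 10.255.255.255)
  172.16.0.0/12 (172.16.0.0 - 172.31.255.255)
  192.168.0.0/16 (192.168.0.0 - 192.168.255.255)
Private (in 10.0.0.0/8)


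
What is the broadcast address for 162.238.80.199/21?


Network: 162.238.80.0/21
Host bits = 11
Set all host bits to 1:
Broadcast: 162.238.87.255


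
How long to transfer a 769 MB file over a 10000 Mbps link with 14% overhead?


Effective throughput = 10000 * (1 - 14/100) = 8600 Mbps
File size in Mb = 769 * 8 = 6152 Mb
Time = 6152 / 8600
Time = 0.7153 seconds


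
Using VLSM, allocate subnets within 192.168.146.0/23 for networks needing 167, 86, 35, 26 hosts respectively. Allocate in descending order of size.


167 hosts -> /24 (254 usable): 192.168.146.0/24
86 hosts -> /25 (126 usable): 192.168.147.0/25
35 hosts -> /26 (62 usable): 192.168.147.128/26
26 hosts -> /27 (30 usable): 192.168.147.192/27
Allocation: 192.168.146.0/24 (167 hosts, 254 usable); 192.168.147.0/25 (86 hosts, 126 usable); 192.168.147.128/26 (35 hosts, 62 usable); 192.168.147.192/27 (26 hosts, 30 usable)


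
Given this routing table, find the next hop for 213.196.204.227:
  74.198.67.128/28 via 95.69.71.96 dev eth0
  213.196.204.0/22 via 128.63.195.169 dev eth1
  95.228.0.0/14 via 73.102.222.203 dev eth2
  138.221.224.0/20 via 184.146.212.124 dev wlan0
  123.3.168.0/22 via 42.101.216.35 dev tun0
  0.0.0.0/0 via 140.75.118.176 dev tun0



Longest prefix match for 213.196.204.227:
  /28 74.198.67.128: no
  /22 213.196.204.0: MATCH
  /14 95.228.0.0: no
  /20 138.221.224.0: no
  /22 123.3.168.0: no
  /0 0.0.0.0: MATCH
Selected: next-hop 128.63.195.169 via eth1 (matched /22)


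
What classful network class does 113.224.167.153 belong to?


First octet: 113
Binary: 01110001
0xxxxxxx -> Class A (1-126)
Class A, default mask 255.0.0.0 (/8)


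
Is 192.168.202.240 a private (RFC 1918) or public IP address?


RFC 1918 private ranges:
  10.0.0.0/8 (10.0.0.0 - 10.255.255.255)
  172.16.0.0/12 (172.16.0.0 - 172.31.255.255)
  192.168.0.0/16 (192.168.0.0 - 192.168.255.255)
Private (in 192.168.0.0/16)


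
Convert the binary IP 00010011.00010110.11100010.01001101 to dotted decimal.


00010011 = 19
00010110 = 22
11100010 = 226
01001101 = 77
IP: 19.22.226.77


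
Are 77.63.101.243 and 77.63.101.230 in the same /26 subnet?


Mask: 255.255.255.192
77.63.101.243 AND mask = 77.63.101.192
77.63.101.230 AND mask = 77.63.101.192
Yes, same subnet (77.63.101.192)


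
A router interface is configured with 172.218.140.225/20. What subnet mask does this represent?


/20 means 20 network bits, 12 host bits
Binary: 11111111111111111111000000000000
Mask: 255.255.240.0


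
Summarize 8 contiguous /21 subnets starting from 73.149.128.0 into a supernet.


Original prefix: /21
Number of subnets: 8 = 2^3
New prefix = 21 - 3 = 18
Supernet: 73.149.128.0/18


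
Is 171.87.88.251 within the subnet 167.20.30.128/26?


Subnet network: 167.20.30.128
Test IP AND mask: 171.87.88.192
No, 171.87.88.251 is not in 167.20.30.128/26


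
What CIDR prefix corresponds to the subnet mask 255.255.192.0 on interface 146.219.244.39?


Binary: 11111111.11111111.11000000.00000000
Count leading 1s
Prefix: /18


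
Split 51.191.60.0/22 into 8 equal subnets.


New prefix = 22 + 3 = 25
Each subnet has 128 addresses
  51.191.60.0/25
  51.191.60.128/25
  51.191.61.0/25
  51.191.61.128/25
  51.191.62.0/25
  51.191.62.128/25
  51.191.63.0/25
  51.191.63.128/25
Subnets: 51.191.60.0/25, 51.191.60.128/25, 51.191.61.0/25, 51.191.61.128/25, 51.191.62.0/25, 51.191.62.128/25, 51.191.63.0/25, 51.191.63.128/25


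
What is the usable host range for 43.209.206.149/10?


Network: 43.192.0.0
Broadcast: 43.255.255.255
First usable = network + 1
Last usable = broadcast - 1
Range: 43.192.0.1 to 43.255.255.254


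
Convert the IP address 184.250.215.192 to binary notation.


184 = 10111000
250 = 11111010
215 = 11010111
192 = 11000000
Binary: 10111000.11111010.11010111.11000000


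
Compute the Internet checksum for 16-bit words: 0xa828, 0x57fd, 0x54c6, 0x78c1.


Sum all words (with carry folding):
+ 0xa828 = 0xa828
+ 0x57fd = 0x0026
+ 0x54c6 = 0x54ec
+ 0x78c1 = 0xcdad
One's complement: ~0xcdad
Checksum = 0x3252


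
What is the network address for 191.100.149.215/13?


IP:   10111111.01100100.10010101.11010111
Mask: 11111111.11111000.00000000.00000000
AND operation:
Net:  10111111.01100000.00000000.00000000
Network: 191.96.0.0/13


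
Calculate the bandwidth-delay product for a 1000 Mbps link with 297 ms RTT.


BDP = bandwidth * RTT
= 1000 Mbps * 297 ms
= 1000 * 1e6 * 297 / 1000 bits
= 297000000 bits
= 37125000 bytes
= 36254.8828 KB
BDP = 297000000 bits (37125000 bytes)


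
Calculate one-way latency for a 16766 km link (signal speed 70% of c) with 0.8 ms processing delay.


Speed = 0.7 * 3e5 km/s = 210000 km/s
Propagation delay = 16766 / 210000 = 0.0798 s = 79.8381 ms
Processing delay = 0.8 ms
Total one-way latency = 80.6381 ms
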